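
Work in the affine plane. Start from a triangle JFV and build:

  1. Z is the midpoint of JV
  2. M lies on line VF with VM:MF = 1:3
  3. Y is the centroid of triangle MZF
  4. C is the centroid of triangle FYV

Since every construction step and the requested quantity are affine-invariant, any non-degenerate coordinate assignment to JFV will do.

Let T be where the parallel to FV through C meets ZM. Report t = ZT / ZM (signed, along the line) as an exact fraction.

Work in coordinates with J = (0, 0), F = (1, 0), V = (0, 1).
1. Z is the midpoint of JV ⇒ Z = (0, 1/2)
2. M lies on line VF with VM:MF = 1:3 ⇒ M = (1/4, 3/4)
3. Y is the centroid of triangle MZF ⇒ Y = (5/12, 5/12)
4. C is the centroid of triangle FYV ⇒ C = (17/36, 17/36)
through C parallel to FV: direction (-1, 1); meets ZM at T = (2/9, 13/18)
T = Z + t·(M−Z) with t = 8/9

t = 8/9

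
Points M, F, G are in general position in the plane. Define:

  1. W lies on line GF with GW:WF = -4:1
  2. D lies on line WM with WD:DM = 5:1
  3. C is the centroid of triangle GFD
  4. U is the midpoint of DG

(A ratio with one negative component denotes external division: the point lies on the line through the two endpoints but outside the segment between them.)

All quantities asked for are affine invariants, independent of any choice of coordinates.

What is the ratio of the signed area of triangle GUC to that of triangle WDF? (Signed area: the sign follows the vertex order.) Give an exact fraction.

Choose coordinates M = (0, 0), F = (1, 0), G = (0, 1).
1. W lies on line GF with GW:WF = -4:1 ⇒ W = (4/3, -1/3)
2. D lies on line WM with WD:DM = 5:1 ⇒ D = (2/9, -1/18)
3. C is the centroid of triangle GFD ⇒ C = (11/27, 17/54)
4. U is the midpoint of DG ⇒ U = (1/9, 17/36)
2·[GUC] = 5/36, 2·[WDF] = -5/18
[GUC]:[WDF] = 5/36:-5/18 = -1/2

[GUC]:[WDF] = -1/2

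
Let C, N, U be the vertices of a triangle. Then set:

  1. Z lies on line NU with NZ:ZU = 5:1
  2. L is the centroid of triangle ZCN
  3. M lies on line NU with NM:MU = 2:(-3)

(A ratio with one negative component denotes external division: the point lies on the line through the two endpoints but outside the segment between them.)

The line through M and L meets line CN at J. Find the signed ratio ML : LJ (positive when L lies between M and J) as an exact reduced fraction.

Work in coordinates with C = (0, 0), N = (1, 0), U = (0, 1).
1. Z lies on line NU with NZ:ZU = 5:1 ⇒ Z = (1/6, 5/6)
2. L is the centroid of triangle ZCN ⇒ L = (7/18, 5/18)
3. M lies on line NU with NM:MU = 2:(-3) ⇒ M = (3, -2)
line ML meets CN at J = (29/41, 0)
L = M + t·(J−M) with t = 41/36, so ML:LJ = 41/36:-5/36

ML:LJ = -41/5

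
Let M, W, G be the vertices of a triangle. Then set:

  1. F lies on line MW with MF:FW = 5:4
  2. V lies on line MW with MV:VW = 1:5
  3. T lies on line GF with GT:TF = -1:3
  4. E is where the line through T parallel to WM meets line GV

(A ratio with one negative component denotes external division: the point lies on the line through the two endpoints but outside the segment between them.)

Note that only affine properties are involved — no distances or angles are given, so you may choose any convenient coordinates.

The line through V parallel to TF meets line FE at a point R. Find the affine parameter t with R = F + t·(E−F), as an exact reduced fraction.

Work in coordinates with M = (0, 0), W = (1, 0), G = (0, 1).
1. F lies on line MW with MF:FW = 5:4 ⇒ F = (5/9, 0)
2. V lies on line MW with MV:VW = 1:5 ⇒ V = (1/6, 0)
3. T lies on line GF with GT:TF = -1:3 ⇒ T = (-5/18, 3/2)
4. E is where the line through T parallel to WM meets line GV ⇒ E = (-1/12, 3/2)
through V parallel to TF: direction (5/6, -3/2); meets FE at R = (11/6, -3)
R = F + t·(E−F) with t = -2

t = -2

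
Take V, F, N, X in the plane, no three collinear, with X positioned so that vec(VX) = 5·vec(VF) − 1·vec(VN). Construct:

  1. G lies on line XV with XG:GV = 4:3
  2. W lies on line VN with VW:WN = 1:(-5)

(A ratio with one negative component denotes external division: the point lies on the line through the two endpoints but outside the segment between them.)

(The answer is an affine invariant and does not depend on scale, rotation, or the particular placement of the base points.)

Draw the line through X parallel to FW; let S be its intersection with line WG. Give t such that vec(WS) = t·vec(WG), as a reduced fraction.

Set V = (0, 0), F = (1, 0), N = (0, 1), X = (5, -1); any affine frame gives the same invariant.
1. G lies on line XV with XG:GV = 4:3 ⇒ G = (15/7, -3/7)
2. W lies on line VN with VW:WN = 1:(-5) ⇒ W = (0, -1/4)
through X parallel to FW: direction (-1, -1/4); meets WG at S = (6, -3/4)
S = W + t·(G−W) with t = 14/5

t = 14/5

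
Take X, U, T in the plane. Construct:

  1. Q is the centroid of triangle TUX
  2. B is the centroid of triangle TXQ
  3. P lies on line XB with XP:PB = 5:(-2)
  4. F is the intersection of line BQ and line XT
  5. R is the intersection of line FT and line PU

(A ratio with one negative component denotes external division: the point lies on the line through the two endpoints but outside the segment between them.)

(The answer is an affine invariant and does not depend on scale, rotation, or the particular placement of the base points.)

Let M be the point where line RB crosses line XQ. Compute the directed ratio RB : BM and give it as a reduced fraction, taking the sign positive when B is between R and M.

Set X = (0, 0), U = (1, 0), T = (0, 1); any affine frame gives the same invariant.
1. Q is the centroid of triangle TUX ⇒ Q = (1/3, 1/3)
2. B is the centroid of triangle TXQ ⇒ B = (1/9, 4/9)
3. P lies on line XB with XP:PB = 5:(-2) ⇒ P = (5/27, 20/27)
4. F is the intersection of line BQ and line XT ⇒ F = (0, 1/2)
5. R is the intersection of line FT and line PU ⇒ R = (0, 10/11)
line RB meets XQ at M = (10/57, 10/57)
B = R + t·(M−R) with t = 19/30, so RB:BM = 19/30:11/30

RB:BM = 19/11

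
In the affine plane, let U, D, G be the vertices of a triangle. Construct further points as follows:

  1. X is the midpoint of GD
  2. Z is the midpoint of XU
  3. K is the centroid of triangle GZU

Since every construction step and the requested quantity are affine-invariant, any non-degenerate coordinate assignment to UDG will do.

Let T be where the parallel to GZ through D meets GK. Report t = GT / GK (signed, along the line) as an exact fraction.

Choose coordinates U = (0, 0), D = (1, 0), G = (0, 1).
1. X is the midpoint of GD ⇒ X = (1/2, 1/2)
2. Z is the midpoint of XU ⇒ Z = (1/4, 1/4)
3. K is the centroid of triangle GZU ⇒ K = (1/12, 5/12)
through D parallel to GZ: direction (1/4, -3/4); meets GK at T = (-1/2, 9/2)
T = G + t·(K−G) with t = -6

t = -6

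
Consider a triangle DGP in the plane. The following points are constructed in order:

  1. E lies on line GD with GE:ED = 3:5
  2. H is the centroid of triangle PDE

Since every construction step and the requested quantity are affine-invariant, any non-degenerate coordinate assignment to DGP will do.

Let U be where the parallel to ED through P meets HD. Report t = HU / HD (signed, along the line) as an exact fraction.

t = -2

Set D = (0, 0), G = (1, 0), P = (0, 1); any affine frame gives the same invariant.
1. E lies on line GD with GE:ED = 3:5 ⇒ E = (5/8, 0)
2. H is the centroid of triangle PDE ⇒ H = (5/24, 1/3)
through P parallel to ED: direction (-5/8, 0); meets HD at U = (5/8, 1)
U = H + t·(D−H) with t = -2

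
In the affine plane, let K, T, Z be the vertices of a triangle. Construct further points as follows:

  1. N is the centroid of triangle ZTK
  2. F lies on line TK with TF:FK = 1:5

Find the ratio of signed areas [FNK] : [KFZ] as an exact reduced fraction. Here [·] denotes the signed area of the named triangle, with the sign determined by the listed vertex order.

[FNK]:[KFZ] = 1/3

Assign K = (0, 0), T = (1, 0), Z = (0, 1) — the answer is frame-independent, so this choice is without loss of generality.
1. N is the centroid of triangle ZTK ⇒ N = (1/3, 1/3)
2. F lies on line TK with TF:FK = 1:5 ⇒ F = (5/6, 0)
2·[FNK] = 5/18, 2·[KFZ] = 5/6
[FNK]:[KFZ] = 5/18:5/6 = 1/3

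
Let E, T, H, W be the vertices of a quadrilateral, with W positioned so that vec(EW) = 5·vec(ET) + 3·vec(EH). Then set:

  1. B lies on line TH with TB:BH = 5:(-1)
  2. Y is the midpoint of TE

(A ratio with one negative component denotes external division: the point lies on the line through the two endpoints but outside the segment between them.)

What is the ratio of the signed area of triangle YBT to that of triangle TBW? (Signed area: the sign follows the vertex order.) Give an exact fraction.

Assign E = (0, 0), T = (1, 0), H = (0, 1), W = (5, 3) — the answer is frame-independent, so this choice is without loss of generality.
1. B lies on line TH with TB:BH = 5:(-1) ⇒ B = (-1/4, 5/4)
2. Y is the midpoint of TE ⇒ Y = (1/2, 0)
2·[YBT] = -5/8, 2·[TBW] = -35/4
[YBT]:[TBW] = -5/8:-35/4 = 1/14

[YBT]:[TBW] = 1/14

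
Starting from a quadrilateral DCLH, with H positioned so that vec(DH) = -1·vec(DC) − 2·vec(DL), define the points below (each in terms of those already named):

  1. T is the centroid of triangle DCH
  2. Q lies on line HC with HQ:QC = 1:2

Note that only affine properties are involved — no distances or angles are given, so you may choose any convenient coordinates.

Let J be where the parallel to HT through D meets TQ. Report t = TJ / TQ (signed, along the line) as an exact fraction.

t = -3

Assign D = (0, 0), C = (1, 0), L = (0, 1), H = (-1, -2) — the answer is frame-independent, so this choice is without loss of generality.
1. T is the centroid of triangle DCH ⇒ T = (0, -2/3)
2. Q lies on line HC with HQ:QC = 1:2 ⇒ Q = (-1/3, -4/3)
through D parallel to HT: direction (1, 4/3); meets TQ at J = (1, 4/3)
J = T + t·(Q−T) with t = -3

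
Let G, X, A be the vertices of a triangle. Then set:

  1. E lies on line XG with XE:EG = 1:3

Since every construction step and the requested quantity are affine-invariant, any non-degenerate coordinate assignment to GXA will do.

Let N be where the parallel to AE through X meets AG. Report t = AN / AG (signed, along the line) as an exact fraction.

Set G = (0, 0), X = (1, 0), A = (0, 1); any affine frame gives the same invariant.
1. E lies on line XG with XE:EG = 1:3 ⇒ E = (3/4, 0)
through X parallel to AE: direction (3/4, -1); meets AG at N = (0, 4/3)
N = A + t·(G−A) with t = -1/3

t = -1/3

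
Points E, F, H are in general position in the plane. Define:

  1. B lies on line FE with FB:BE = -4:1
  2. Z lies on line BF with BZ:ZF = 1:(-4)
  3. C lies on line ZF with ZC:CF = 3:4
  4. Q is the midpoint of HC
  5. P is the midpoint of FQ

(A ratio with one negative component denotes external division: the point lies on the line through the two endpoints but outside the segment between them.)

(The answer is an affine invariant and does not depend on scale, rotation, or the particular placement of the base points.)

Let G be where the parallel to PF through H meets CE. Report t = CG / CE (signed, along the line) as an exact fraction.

t = 128

Choose coordinates E = (0, 0), F = (1, 0), H = (0, 1).
1. B lies on line FE with FB:BE = -4:1 ⇒ B = (-1/3, 0)
2. Z lies on line BF with BZ:ZF = 1:(-4) ⇒ Z = (-7/9, 0)
3. C lies on line ZF with ZC:CF = 3:4 ⇒ C = (-1/63, 0)
4. Q is the midpoint of HC ⇒ Q = (-1/126, 1/2)
5. P is the midpoint of FQ ⇒ P = (125/252, 1/4)
through H parallel to PF: direction (127/252, -1/4); meets CE at G = (127/63, 0)
G = C + t·(E−C) with t = 128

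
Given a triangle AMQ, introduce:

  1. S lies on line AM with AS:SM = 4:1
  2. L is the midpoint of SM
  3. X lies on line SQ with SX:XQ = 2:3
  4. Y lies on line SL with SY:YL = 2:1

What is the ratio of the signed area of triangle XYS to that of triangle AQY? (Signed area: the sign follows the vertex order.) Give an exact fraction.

Set A = (0, 0), M = (1, 0), Q = (0, 1); any affine frame gives the same invariant.
1. S lies on line AM with AS:SM = 4:1 ⇒ S = (4/5, 0)
2. L is the midpoint of SM ⇒ L = (9/10, 0)
3. X lies on line SQ with SX:XQ = 2:3 ⇒ X = (12/25, 2/5)
4. Y lies on line SL with SY:YL = 2:1 ⇒ Y = (13/15, 0)
2·[XYS] = -2/75, 2·[AQY] = -13/15
[XYS]:[AQY] = -2/75:-13/15 = 2/65

[XYS]:[AQY] = 2/65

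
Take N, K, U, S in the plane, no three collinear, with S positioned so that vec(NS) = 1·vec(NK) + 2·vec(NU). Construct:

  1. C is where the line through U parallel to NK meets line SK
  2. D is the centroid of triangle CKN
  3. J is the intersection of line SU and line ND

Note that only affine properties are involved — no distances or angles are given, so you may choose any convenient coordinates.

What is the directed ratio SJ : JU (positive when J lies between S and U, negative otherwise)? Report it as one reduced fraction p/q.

Assign N = (0, 0), K = (1, 0), U = (0, 1), S = (1, 2) — the answer is frame-independent, so this choice is without loss of generality.
1. C is where the line through U parallel to NK meets line SK ⇒ C = (1, 1)
2. D is the centroid of triangle CKN ⇒ D = (2/3, 1/3)
3. J is the intersection of line SU and line ND ⇒ J = (-2, -1)
J = S + t·(U−S) with t = 3, so SJ:JU = t:(1−t) = 3:-2

SJ:JU = -3/2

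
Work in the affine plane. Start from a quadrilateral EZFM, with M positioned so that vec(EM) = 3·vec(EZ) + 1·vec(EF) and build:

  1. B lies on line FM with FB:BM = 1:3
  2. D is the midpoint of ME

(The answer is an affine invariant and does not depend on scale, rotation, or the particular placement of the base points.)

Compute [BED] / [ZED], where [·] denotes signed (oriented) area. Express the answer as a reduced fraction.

Assign E = (0, 0), Z = (1, 0), F = (0, 1), M = (3, 1) — the answer is frame-independent, so this choice is without loss of generality.
1. B lies on line FM with FB:BM = 1:3 ⇒ B = (3/4, 1)
2. D is the midpoint of ME ⇒ D = (3/2, 1/2)
2·[BED] = 9/8, 2·[ZED] = -1/2
[BED]:[ZED] = 9/8:-1/2 = -9/4

[BED]:[ZED] = -9/4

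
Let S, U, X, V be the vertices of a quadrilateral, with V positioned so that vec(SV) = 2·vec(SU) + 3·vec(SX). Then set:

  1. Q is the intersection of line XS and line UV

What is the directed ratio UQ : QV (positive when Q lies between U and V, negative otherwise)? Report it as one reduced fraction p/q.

Work in coordinates with S = (0, 0), U = (1, 0), X = (0, 1), V = (2, 3).
1. Q is the intersection of line XS and line UV ⇒ Q = (0, -3)
Q = U + t·(V−U) with t = -1, so UQ:QV = t:(1−t) = -1:2

UQ:QV = -1/2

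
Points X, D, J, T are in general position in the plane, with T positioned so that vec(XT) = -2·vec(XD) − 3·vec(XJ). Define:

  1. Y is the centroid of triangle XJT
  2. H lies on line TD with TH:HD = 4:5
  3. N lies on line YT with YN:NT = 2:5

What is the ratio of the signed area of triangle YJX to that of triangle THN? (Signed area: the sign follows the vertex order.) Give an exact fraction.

Set X = (0, 0), D = (1, 0), J = (0, 1), T = (-2, -3); any affine frame gives the same invariant.
1. Y is the centroid of triangle XJT ⇒ Y = (-2/3, -2/3)
2. H lies on line TD with TH:HD = 4:5 ⇒ H = (-2/3, -5/3)
3. N lies on line YT with YN:NT = 2:5 ⇒ N = (-22/21, -4/3)
2·[YJX] = -2/3, 2·[THN] = 20/21
[YJX]:[THN] = -2/3:20/21 = -7/10

[YJX]:[THN] = -7/10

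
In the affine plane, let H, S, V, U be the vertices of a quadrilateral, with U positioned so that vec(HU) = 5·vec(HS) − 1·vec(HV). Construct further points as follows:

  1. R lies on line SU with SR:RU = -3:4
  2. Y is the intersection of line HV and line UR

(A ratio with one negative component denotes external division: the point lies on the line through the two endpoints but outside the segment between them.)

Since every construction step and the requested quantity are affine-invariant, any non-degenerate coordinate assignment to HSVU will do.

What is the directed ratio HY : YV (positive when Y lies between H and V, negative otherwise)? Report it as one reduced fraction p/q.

HY:YV = 1/3

Choose coordinates H = (0, 0), S = (1, 0), V = (0, 1), U = (5, -1).
1. R lies on line SU with SR:RU = -3:4 ⇒ R = (-11, 3)
2. Y is the intersection of line HV and line UR ⇒ Y = (0, 1/4)
Y = H + t·(V−H) with t = 1/4, so HY:YV = t:(1−t) = 1/4:3/4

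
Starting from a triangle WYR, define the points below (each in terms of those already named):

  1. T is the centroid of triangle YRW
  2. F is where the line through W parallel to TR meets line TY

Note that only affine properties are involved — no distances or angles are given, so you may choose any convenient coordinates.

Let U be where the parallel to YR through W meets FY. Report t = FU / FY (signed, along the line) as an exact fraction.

Work in coordinates with W = (0, 0), Y = (1, 0), R = (0, 1).
1. T is the centroid of triangle YRW ⇒ T = (1/3, 1/3)
2. F is where the line through W parallel to TR meets line TY ⇒ F = (-1/3, 2/3)
through W parallel to YR: direction (-1, 1); meets FY at U = (-1, 1)
U = F + t·(Y−F) with t = -1/2

t = -1/2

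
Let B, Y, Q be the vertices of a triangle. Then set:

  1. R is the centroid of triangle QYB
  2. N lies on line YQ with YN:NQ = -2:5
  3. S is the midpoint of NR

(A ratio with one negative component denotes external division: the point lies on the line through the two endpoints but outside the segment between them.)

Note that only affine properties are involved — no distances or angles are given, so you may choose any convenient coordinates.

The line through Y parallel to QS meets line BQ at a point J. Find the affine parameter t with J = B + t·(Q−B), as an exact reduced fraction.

t = 7/6

Set B = (0, 0), Y = (1, 0), Q = (0, 1); any affine frame gives the same invariant.
1. R is the centroid of triangle QYB ⇒ R = (1/3, 1/3)
2. N lies on line YQ with YN:NQ = -2:5 ⇒ N = (5/3, -2/3)
3. S is the midpoint of NR ⇒ S = (1, -1/6)
through Y parallel to QS: direction (1, -7/6); meets BQ at J = (0, 7/6)
J = B + t·(Q−B) with t = 7/6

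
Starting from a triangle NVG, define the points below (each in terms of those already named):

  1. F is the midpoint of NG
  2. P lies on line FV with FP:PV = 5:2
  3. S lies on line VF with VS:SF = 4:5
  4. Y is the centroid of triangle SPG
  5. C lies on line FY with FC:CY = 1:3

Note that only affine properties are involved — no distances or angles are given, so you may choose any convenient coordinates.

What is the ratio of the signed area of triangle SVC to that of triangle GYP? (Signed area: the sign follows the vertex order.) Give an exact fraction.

[SVC]:[GYP] = 7/10

Set N = (0, 0), V = (1, 0), G = (0, 1); any affine frame gives the same invariant.
1. F is the midpoint of NG ⇒ F = (0, 1/2)
2. P lies on line FV with FP:PV = 5:2 ⇒ P = (5/7, 1/7)
3. S lies on line VF with VS:SF = 4:5 ⇒ S = (5/9, 2/9)
4. Y is the centroid of triangle SPG ⇒ Y = (80/189, 86/189)
5. C lies on line FY with FC:CY = 1:3 ⇒ C = (20/189, 739/1512)
2·[SVC] = 1/54, 2·[GYP] = 5/189
[SVC]:[GYP] = 1/54:5/189 = 7/10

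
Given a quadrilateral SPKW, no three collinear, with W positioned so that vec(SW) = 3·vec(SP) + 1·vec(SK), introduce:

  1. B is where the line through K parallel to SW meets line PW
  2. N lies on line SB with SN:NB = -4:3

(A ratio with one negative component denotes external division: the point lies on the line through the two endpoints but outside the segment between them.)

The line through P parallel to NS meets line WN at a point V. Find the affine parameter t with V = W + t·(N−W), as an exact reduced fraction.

t = -1/3

Set S = (0, 0), P = (1, 0), K = (0, 1), W = (3, 1); any affine frame gives the same invariant.
1. B is where the line through K parallel to SW meets line PW ⇒ B = (9, 4)
2. N lies on line SB with SN:NB = -4:3 ⇒ N = (36, 16)
through P parallel to NS: direction (-36, -16); meets WN at V = (-8, -4)
V = W + t·(N−W) with t = -1/3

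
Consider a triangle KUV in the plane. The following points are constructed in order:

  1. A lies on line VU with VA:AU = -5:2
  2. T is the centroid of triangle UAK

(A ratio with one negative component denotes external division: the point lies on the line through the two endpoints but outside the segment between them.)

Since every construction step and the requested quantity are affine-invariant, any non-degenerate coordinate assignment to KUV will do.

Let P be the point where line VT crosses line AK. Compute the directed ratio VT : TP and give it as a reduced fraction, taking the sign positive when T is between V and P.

VT:TP = 13/2

Assign K = (0, 0), U = (1, 0), V = (0, 1) — the answer is frame-independent, so this choice is without loss of generality.
1. A lies on line VU with VA:AU = -5:2 ⇒ A = (5/3, -2/3)
2. T is the centroid of triangle UAK ⇒ T = (8/9, -2/9)
line VT meets AK at P = (40/39, -16/39)
T = V + t·(P−V) with t = 13/15, so VT:TP = 13/15:2/15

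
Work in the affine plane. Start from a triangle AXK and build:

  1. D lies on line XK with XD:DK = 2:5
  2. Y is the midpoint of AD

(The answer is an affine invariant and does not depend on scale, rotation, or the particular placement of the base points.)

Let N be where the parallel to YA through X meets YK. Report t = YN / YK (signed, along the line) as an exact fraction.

t = -2/5

Assign A = (0, 0), X = (1, 0), K = (0, 1) — the answer is frame-independent, so this choice is without loss of generality.
1. D lies on line XK with XD:DK = 2:5 ⇒ D = (5/7, 2/7)
2. Y is the midpoint of AD ⇒ Y = (5/14, 1/7)
through X parallel to YA: direction (-5/14, -1/7); meets YK at N = (1/2, -1/5)
N = Y + t·(K−Y) with t = -2/5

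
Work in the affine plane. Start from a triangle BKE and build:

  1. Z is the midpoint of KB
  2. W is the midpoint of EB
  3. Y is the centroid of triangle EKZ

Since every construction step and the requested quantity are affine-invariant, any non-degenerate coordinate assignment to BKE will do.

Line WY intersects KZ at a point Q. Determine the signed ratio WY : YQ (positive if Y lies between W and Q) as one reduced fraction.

Choose coordinates B = (0, 0), K = (1, 0), E = (0, 1).
1. Z is the midpoint of KB ⇒ Z = (1/2, 0)
2. W is the midpoint of EB ⇒ W = (0, 1/2)
3. Y is the centroid of triangle EKZ ⇒ Y = (1/2, 1/3)
line WY meets KZ at Q = (3/2, 0)
Y = W + t·(Q−W) with t = 1/3, so WY:YQ = 1/3:2/3

WY:YQ = 1/2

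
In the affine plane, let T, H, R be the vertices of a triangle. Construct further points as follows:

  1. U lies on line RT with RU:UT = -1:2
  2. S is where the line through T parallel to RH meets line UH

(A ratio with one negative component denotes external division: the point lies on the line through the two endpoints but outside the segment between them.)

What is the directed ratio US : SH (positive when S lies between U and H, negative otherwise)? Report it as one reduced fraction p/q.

US:SH = -2

Assign T = (0, 0), H = (1, 0), R = (0, 1) — the answer is frame-independent, so this choice is without loss of generality.
1. U lies on line RT with RU:UT = -1:2 ⇒ U = (0, 2)
2. S is where the line through T parallel to RH meets line UH ⇒ S = (2, -2)
S = U + t·(H−U) with t = 2, so US:SH = t:(1−t) = 2:-1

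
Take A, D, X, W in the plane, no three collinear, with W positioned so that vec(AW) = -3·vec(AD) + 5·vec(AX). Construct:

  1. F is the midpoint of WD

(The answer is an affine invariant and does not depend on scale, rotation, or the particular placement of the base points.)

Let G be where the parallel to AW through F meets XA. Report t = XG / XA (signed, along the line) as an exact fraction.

Choose coordinates A = (0, 0), D = (1, 0), X = (0, 1), W = (-3, 5).
1. F is the midpoint of WD ⇒ F = (-1, 5/2)
through F parallel to AW: direction (-3, 5); meets XA at G = (0, 5/6)
G = X + t·(A−X) with t = 1/6

t = 1/6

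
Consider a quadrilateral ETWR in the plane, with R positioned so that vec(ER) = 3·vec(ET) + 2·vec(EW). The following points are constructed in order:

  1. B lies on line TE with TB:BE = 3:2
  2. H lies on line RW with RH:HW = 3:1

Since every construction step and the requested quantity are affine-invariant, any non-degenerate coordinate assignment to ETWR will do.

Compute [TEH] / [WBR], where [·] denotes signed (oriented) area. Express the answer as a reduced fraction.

[TEH]:[WBR] = -25/68

Work in coordinates with E = (0, 0), T = (1, 0), W = (0, 1), R = (3, 2).
1. B lies on line TE with TB:BE = 3:2 ⇒ B = (2/5, 0)
2. H lies on line RW with RH:HW = 3:1 ⇒ H = (3/4, 5/4)
2·[TEH] = -5/4, 2·[WBR] = 17/5
[TEH]:[WBR] = -5/4:17/5 = -25/68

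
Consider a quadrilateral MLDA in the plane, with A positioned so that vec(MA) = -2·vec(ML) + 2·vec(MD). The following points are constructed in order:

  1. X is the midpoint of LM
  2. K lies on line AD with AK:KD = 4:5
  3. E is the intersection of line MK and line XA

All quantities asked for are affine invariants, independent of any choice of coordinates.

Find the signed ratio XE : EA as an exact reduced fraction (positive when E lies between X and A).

Choose coordinates M = (0, 0), L = (1, 0), D = (0, 1), A = (-2, 2).
1. X is the midpoint of LM ⇒ X = (1/2, 0)
2. K lies on line AD with AK:KD = 4:5 ⇒ K = (-10/9, 14/9)
3. E is the intersection of line MK and line XA ⇒ E = (-2/3, 14/15)
E = X + t·(A−X) with t = 7/15, so XE:EA = t:(1−t) = 7/15:8/15

XE:EA = 7/8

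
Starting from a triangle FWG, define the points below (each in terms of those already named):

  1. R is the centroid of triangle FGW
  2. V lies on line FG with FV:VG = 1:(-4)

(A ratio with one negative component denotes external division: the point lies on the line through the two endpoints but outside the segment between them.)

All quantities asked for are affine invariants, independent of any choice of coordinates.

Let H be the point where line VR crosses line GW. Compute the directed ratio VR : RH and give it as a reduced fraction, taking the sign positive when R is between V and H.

VR:RH = 3

Set F = (0, 0), W = (1, 0), G = (0, 1); any affine frame gives the same invariant.
1. R is the centroid of triangle FGW ⇒ R = (1/3, 1/3)
2. V lies on line FG with FV:VG = 1:(-4) ⇒ V = (0, -1/3)
line VR meets GW at H = (4/9, 5/9)
R = V + t·(H−V) with t = 3/4, so VR:RH = 3/4:1/4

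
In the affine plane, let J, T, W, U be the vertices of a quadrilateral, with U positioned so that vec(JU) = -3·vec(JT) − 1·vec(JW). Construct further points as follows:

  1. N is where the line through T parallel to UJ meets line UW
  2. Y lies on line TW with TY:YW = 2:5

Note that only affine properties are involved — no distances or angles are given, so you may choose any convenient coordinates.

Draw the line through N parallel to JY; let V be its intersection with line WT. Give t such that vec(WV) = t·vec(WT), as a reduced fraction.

Set J = (0, 0), T = (1, 0), W = (0, 1), U = (-3, -1); any affine frame gives the same invariant.
1. N is where the line through T parallel to UJ meets line UW ⇒ N = (-4, -5/3)
2. Y lies on line TW with TY:YW = 2:5 ⇒ Y = (5/7, 2/7)
through N parallel to JY: direction (5/7, 2/7); meets WT at V = (16/21, 5/21)
V = W + t·(T−W) with t = 16/21

t = 16/21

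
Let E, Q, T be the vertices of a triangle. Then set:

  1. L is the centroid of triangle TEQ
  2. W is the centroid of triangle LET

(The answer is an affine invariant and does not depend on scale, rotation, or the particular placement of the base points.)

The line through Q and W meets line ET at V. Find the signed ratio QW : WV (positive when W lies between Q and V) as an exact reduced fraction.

QW:WV = 8

Set E = (0, 0), Q = (1, 0), T = (0, 1); any affine frame gives the same invariant.
1. L is the centroid of triangle TEQ ⇒ L = (1/3, 1/3)
2. W is the centroid of triangle LET ⇒ W = (1/9, 4/9)
line QW meets ET at V = (0, 1/2)
W = Q + t·(V−Q) with t = 8/9, so QW:WV = 8/9:1/9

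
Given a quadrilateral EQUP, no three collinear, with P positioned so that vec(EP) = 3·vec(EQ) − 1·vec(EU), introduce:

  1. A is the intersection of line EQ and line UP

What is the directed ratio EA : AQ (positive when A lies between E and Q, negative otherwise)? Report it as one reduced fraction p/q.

EA:AQ = -3

Set E = (0, 0), Q = (1, 0), U = (0, 1), P = (3, -1); any affine frame gives the same invariant.
1. A is the intersection of line EQ and line UP ⇒ A = (3/2, 0)
A = E + t·(Q−E) with t = 3/2, so EA:AQ = t:(1−t) = 3/2:-1/2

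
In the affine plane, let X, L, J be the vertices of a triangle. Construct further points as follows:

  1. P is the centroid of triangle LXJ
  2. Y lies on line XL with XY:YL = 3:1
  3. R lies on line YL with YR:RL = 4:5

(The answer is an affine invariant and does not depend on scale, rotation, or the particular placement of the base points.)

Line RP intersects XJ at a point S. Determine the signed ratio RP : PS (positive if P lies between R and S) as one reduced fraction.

Work in coordinates with X = (0, 0), L = (1, 0), J = (0, 1).
1. P is the centroid of triangle LXJ ⇒ P = (1/3, 1/3)
2. Y lies on line XL with XY:YL = 3:1 ⇒ Y = (3/4, 0)
3. R lies on line YL with YR:RL = 4:5 ⇒ R = (31/36, 0)
line RP meets XJ at S = (0, 31/57)
P = R + t·(S−R) with t = 19/31, so RP:PS = 19/31:12/31

RP:PS = 19/12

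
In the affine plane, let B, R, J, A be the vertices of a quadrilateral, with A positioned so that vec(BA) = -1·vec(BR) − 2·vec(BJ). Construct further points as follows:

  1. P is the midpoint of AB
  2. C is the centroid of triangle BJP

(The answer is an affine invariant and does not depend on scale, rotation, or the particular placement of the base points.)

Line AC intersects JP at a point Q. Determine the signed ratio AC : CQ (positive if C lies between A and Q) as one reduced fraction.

AC:CQ = -4

Set B = (0, 0), R = (1, 0), J = (0, 1), A = (-1, -2); any affine frame gives the same invariant.
1. P is the midpoint of AB ⇒ P = (-1/2, -1)
2. C is the centroid of triangle BJP ⇒ C = (-1/6, 0)
line AC meets JP at Q = (-3/8, -1/2)
C = A + t·(Q−A) with t = 4/3, so AC:CQ = 4/3:-1/3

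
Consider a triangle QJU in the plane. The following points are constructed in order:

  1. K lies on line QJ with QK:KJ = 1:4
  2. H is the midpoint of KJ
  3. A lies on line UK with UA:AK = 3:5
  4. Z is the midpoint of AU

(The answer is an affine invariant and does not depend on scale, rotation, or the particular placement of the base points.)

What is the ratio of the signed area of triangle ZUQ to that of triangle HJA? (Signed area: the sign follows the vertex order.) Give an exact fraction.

[ZUQ]:[HJA] = 3/20

Work in coordinates with Q = (0, 0), J = (1, 0), U = (0, 1).
1. K lies on line QJ with QK:KJ = 1:4 ⇒ K = (1/5, 0)
2. H is the midpoint of KJ ⇒ H = (3/5, 0)
3. A lies on line UK with UA:AK = 3:5 ⇒ A = (3/40, 5/8)
4. Z is the midpoint of AU ⇒ Z = (3/80, 13/16)
2·[ZUQ] = 3/80, 2·[HJA] = 1/4
[ZUQ]:[HJA] = 3/80:1/4 = 3/20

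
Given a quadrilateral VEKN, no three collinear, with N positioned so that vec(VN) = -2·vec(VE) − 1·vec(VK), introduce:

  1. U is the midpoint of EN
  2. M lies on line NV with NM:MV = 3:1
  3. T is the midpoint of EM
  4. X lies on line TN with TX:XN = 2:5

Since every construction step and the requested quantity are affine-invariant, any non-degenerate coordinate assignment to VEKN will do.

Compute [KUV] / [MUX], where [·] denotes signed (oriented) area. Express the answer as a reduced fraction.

[KUV]:[MUX] = 56/3

Assign V = (0, 0), E = (1, 0), K = (0, 1), N = (-2, -1) — the answer is frame-independent, so this choice is without loss of generality.
1. U is the midpoint of EN ⇒ U = (-1/2, -1/2)
2. M lies on line NV with NM:MV = 3:1 ⇒ M = (-1/2, -1/4)
3. T is the midpoint of EM ⇒ T = (1/4, -1/8)
4. X lies on line TN with TX:XN = 2:5 ⇒ X = (-11/28, -3/8)
2·[KUV] = 1/2, 2·[MUX] = 3/112
[KUV]:[MUX] = 1/2:3/112 = 56/3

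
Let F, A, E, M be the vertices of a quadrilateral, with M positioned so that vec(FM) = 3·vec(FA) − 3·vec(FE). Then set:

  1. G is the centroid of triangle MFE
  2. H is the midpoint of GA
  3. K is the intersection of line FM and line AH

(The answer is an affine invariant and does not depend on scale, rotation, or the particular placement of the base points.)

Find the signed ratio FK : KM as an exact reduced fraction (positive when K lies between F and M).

FK:KM = 1/2

Set F = (0, 0), A = (1, 0), E = (0, 1), M = (3, -3); any affine frame gives the same invariant.
1. G is the centroid of triangle MFE ⇒ G = (1, -2/3)
2. H is the midpoint of GA ⇒ H = (1, -1/3)
3. K is the intersection of line FM and line AH ⇒ K = (1, -1)
K = F + t·(M−F) with t = 1/3, so FK:KM = t:(1−t) = 1/3:2/3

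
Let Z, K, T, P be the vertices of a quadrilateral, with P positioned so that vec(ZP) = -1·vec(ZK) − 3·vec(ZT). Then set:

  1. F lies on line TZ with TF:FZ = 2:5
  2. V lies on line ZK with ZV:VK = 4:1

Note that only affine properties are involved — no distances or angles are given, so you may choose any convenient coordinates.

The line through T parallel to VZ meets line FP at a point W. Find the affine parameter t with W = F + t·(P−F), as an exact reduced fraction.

Work in coordinates with Z = (0, 0), K = (1, 0), T = (0, 1), P = (-1, -3).
1. F lies on line TZ with TF:FZ = 2:5 ⇒ F = (0, 5/7)
2. V lies on line ZK with ZV:VK = 4:1 ⇒ V = (4/5, 0)
through T parallel to VZ: direction (-4/5, 0); meets FP at W = (1/13, 1)
W = F + t·(P−F) with t = -1/13

t = -1/13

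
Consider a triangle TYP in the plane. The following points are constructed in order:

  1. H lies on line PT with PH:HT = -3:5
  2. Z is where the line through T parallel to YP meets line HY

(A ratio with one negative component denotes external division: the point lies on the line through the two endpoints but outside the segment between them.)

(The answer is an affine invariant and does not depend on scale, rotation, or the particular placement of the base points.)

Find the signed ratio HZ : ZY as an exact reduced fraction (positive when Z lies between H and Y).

Set T = (0, 0), Y = (1, 0), P = (0, 1); any affine frame gives the same invariant.
1. H lies on line PT with PH:HT = -3:5 ⇒ H = (0, 5/2)
2. Z is where the line through T parallel to YP meets line HY ⇒ Z = (5/3, -5/3)
Z = H + t·(Y−H) with t = 5/3, so HZ:ZY = t:(1−t) = 5/3:-2/3

HZ:ZY = -5/2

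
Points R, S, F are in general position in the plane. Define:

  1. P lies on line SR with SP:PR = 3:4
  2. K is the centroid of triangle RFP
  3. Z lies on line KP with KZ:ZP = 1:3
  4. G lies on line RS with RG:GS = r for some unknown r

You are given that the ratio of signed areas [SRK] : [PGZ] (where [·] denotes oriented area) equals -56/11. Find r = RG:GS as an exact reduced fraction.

Set R = (0, 0), S = (1, 0), F = (0, 1); any affine frame gives the same invariant.
1. P lies on line SR with SP:PR = 3:4 ⇒ P = (4/7, 0)
2. K is the centroid of triangle RFP ⇒ K = (4/21, 1/3)
3. Z lies on line KP with KZ:ZP = 1:3 ⇒ Z = (2/7, 1/4)
4. With RG:GS = r, write λ = r/(r+1) so G = R + λ·(S−R); G is affine-linear in λ
Every point depending on G is an affine combination of G and λ-independent points, so each such coordinate is linear in λ; the λ² term in each signed area is a multiple of (S−R)×(S−R) = 0, so 2·[SRK] and 2·[PGZ] are each linear in λ. Evaluating at λ=0 and λ=1:
  2·[SRK] = -1/3,   2·[PGZ] = 1/4·λ − 1/7
So [SRK]:[PGZ] = (-1/3) / (1/4·λ − 1/7). Setting this equal to -56/11:
  -1/3 = -56/11·(1/4·λ − 1/7)  ⇒  λ = 5/6
Then r = λ/(1−λ) = (5/6)/(1/6) = 5. Check: with r = 5, G = (5/6, 0) and [SRK]:[PGZ] = -56/11 as required.

r = 5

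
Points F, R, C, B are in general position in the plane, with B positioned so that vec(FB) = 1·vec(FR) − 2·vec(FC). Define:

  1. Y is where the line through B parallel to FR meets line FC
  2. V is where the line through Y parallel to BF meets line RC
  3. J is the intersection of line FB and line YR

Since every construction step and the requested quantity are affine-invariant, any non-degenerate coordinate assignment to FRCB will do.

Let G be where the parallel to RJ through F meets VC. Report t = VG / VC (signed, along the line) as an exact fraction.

Work in coordinates with F = (0, 0), R = (1, 0), C = (0, 1), B = (1, -2).
1. Y is where the line through B parallel to FR meets line FC ⇒ Y = (0, -2)
2. V is where the line through Y parallel to BF meets line RC ⇒ V = (-3, 4)
3. J is the intersection of line FB and line YR ⇒ J = (1/2, -1)
through F parallel to RJ: direction (-1/2, -1); meets VC at G = (1/3, 2/3)
G = V + t·(C−V) with t = 10/9

t = 10/9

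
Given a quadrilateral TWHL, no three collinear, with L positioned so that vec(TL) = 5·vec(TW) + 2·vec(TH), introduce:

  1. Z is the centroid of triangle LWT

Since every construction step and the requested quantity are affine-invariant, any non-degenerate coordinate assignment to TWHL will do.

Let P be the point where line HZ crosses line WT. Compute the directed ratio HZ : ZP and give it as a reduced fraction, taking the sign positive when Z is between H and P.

HZ:ZP = 1/2

Set T = (0, 0), W = (1, 0), H = (0, 1), L = (5, 2); any affine frame gives the same invariant.
1. Z is the centroid of triangle LWT ⇒ Z = (2, 2/3)
line HZ meets WT at P = (6, 0)
Z = H + t·(P−H) with t = 1/3, so HZ:ZP = 1/3:2/3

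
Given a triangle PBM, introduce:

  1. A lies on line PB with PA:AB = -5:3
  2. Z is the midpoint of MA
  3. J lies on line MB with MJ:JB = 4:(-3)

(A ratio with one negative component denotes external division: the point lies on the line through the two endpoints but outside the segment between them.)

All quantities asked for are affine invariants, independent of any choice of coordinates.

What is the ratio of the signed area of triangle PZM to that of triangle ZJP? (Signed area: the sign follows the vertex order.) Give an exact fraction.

Assign P = (0, 0), B = (1, 0), M = (0, 1) — the answer is frame-independent, so this choice is without loss of generality.
1. A lies on line PB with PA:AB = -5:3 ⇒ A = (5/2, 0)
2. Z is the midpoint of MA ⇒ Z = (5/4, 1/2)
3. J lies on line MB with MJ:JB = 4:(-3) ⇒ J = (4, -3)
2·[PZM] = 5/4, 2·[ZJP] = -23/4
[PZM]:[ZJP] = 5/4:-23/4 = -5/23

[PZM]:[ZJP] = -5/23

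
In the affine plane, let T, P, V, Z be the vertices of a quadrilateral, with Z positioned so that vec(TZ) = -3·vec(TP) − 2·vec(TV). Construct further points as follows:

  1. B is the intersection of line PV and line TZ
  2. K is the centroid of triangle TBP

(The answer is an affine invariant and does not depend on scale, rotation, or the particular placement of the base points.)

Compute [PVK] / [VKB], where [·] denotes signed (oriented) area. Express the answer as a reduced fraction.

[PVK]:[VKB] = 5/3

Choose coordinates T = (0, 0), P = (1, 0), V = (0, 1), Z = (-3, -2).
1. B is the intersection of line PV and line TZ ⇒ B = (3/5, 2/5)
2. K is the centroid of triangle TBP ⇒ K = (8/15, 2/15)
2·[PVK] = 1/3, 2·[VKB] = 1/5
[PVK]:[VKB] = 1/3:1/5 = 5/3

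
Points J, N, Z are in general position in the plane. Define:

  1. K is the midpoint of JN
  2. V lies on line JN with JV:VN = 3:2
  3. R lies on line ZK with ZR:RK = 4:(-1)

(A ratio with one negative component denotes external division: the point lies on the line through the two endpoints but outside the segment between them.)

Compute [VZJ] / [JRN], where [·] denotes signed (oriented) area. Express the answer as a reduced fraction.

Choose coordinates J = (0, 0), N = (1, 0), Z = (0, 1).
1. K is the midpoint of JN ⇒ K = (1/2, 0)
2. V lies on line JN with JV:VN = 3:2 ⇒ V = (3/5, 0)
3. R lies on line ZK with ZR:RK = 4:(-1) ⇒ R = (2/3, -1/3)
2·[VZJ] = 3/5, 2·[JRN] = 1/3
[VZJ]:[JRN] = 3/5:1/3 = 9/5

[VZJ]:[JRN] = 9/5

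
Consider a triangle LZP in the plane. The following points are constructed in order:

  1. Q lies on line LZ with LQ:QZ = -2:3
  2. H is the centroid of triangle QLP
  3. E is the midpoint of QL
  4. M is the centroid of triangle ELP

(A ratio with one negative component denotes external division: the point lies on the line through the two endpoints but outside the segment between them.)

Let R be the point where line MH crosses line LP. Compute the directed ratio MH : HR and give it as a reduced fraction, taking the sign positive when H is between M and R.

MH:HR = -1/2

Work in coordinates with L = (0, 0), Z = (1, 0), P = (0, 1).
1. Q lies on line LZ with LQ:QZ = -2:3 ⇒ Q = (-2, 0)
2. H is the centroid of triangle QLP ⇒ H = (-2/3, 1/3)
3. E is the midpoint of QL ⇒ E = (-1, 0)
4. M is the centroid of triangle ELP ⇒ M = (-1/3, 1/3)
line MH meets LP at R = (0, 1/3)
H = M + t·(R−M) with t = -1, so MH:HR = -1:2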